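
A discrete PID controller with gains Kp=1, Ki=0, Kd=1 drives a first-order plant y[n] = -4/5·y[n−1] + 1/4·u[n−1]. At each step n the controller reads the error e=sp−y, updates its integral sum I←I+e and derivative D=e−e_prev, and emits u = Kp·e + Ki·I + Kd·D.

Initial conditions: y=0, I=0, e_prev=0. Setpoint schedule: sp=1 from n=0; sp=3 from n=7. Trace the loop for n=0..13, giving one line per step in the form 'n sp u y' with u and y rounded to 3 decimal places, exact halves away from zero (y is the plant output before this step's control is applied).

0 1 2.000 0.000
1 1 0.000 0.500
2 1 2.300 -0.400
3 1 -1.190 0.895
4 1 3.922 -1.014
5 1 -3.596 1.791
6 1 7.455 -2.332
7 3 -4.791 3.730
8 3 15.092 -4.181
9 3 -15.418 7.118
10 3 29.216 -9.549
11 3 -36.435 14.943
12 3 60.070 -21.063
13 3 -81.800 31.868

(exact arithmetic carried between steps; '≈' marks a value shown rounded to 6 d.p. or computed from one; I and e_prev carry over from the previous line; the table rounds u and y to 3 d.p., halves away from zero)
n=0: y=0, sp=1, e=sp−y=1; I=1, D=e−e_prev=1; u=1·1+0·1+1·1=2; next y=-4/5·0+1/4·2=0.5
n=1: y=0.5, sp=1, e=sp−y=0.5; I=1.5, D=e−e_prev=-0.5; u=1·0.5+0·1.5+1·(-0.5)=0; next y=-4/5·0.5+1/4·0=-0.4
n=2: y=-0.4, sp=1, e=sp−y=1.4; I=2.9, D=e−e_prev=0.9; u=1·1.4+0·2.9+1·0.9=2.3; next y=-4/5·(-0.4)+1/4·2.3=0.895
n=3: y=0.895, sp=1, e=sp−y=0.105; I=3.005, D=e−e_prev=-1.295; u=1·0.105+0·3.005+1·(-1.295)=-1.19; next y=-4/5·0.895+1/4·(-1.19)=-1.0135
n=4: y=-1.0135, sp=1, e=sp−y=2.0135; I=5.0185, D=e−e_prev=1.9085; u=1·2.0135+0·5.0185+1·1.9085=3.922; next y=-4/5·(-1.0135)+1/4·3.922=1.7913
n=5: y=1.7913, sp=1, e=sp−y=-0.7913; I=4.2272, D=e−e_prev=-2.8048; u=1·(-0.7913)+0·4.2272+1·(-2.8048)=-3.5961; next y=-4/5·1.7913+1/4·(-3.5961)=-2.332065
n=6: y=-2.332065, sp=1, e=sp−y=3.332065; I=7.559265, D=e−e_prev=4.123365; u=1·3.332065+0·7.559265+1·4.123365=7.45543; next y=-4/5·(-2.332065)+1/4·7.45543≈3.729510
n=7: y≈3.729510, sp=3, e=sp−y≈-0.729510; I≈6.829756, D=e−e_prev≈-4.061575; u=1·(-0.729510)+0·6.829756+1·(-4.061575)≈-4.791084; next y=-4/5·3.729510+1/4·(-4.791084)≈-4.181379
n=8: y≈-4.181379, sp=3, e=sp−y≈7.181379; I≈14.011134, D=e−e_prev≈7.910888; u=1·7.181379+0·14.011134+1·7.910888≈15.092267; next y=-4/5·(-4.181379)+1/4·15.092267≈7.118170
n=9: y≈7.118170, sp=3, e=sp−y≈-4.118170; I≈9.892965, D=e−e_prev≈-11.299548; u=1·(-4.118170)+0·9.892965+1·(-11.299548)≈-15.417718; next y=-4/5·7.118170+1/4·(-15.417718)≈-9.548965
n=10: y≈-9.548965, sp=3, e=sp−y≈12.548965; I≈22.441930, D=e−e_prev≈16.667135; u=1·12.548965+0·22.441930+1·16.667135≈29.216100; next y=-4/5·(-9.548965)+1/4·29.216100≈14.943197
n=11: y≈14.943197, sp=3, e=sp−y≈-11.943197; I≈10.498733, D=e−e_prev≈-24.492162; u=1·(-11.943197)+0·10.498733+1·(-24.492162)≈-36.435359; next y=-4/5·14.943197+1/4·(-36.435359)≈-21.063397
n=12: y≈-21.063397, sp=3, e=sp−y≈24.063397; I≈34.562130, D=e−e_prev≈36.006594; u=1·24.063397+0·34.562130+1·36.006594≈60.069992; next y=-4/5·(-21.063397)+1/4·60.069992≈31.868216
n=13: y≈31.868216, sp=3, e=sp−y≈-28.868216; I≈5.693914, D=e−e_prev≈-52.931613; u=1·(-28.868216)+0·5.693914+1·(-52.931613)≈-81.799829; next y=-4/5·31.868216+1/4·(-81.799829)≈-45.944530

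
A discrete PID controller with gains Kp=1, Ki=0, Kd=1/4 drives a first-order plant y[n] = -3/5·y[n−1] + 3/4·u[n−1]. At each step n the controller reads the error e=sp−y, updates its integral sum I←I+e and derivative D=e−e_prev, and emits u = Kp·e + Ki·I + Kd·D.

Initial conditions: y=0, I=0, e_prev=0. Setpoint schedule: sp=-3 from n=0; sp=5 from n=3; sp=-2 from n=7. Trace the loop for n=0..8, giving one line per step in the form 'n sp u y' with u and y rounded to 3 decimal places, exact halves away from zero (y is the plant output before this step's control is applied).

0 -3 -3.750 0.000
1 -3 0.516 -2.813
2 -3 -6.296 2.074
3 5 14.977 -5.966
4 5 -15.007 14.812
5 5 33.881 -20.143
6 5 -46.907 37.497
7 -2 77.722 -57.678
8 -2 -132.542 92.898

(exact arithmetic carried between steps; '≈' marks a value shown rounded to 6 d.p. or computed from one; I and e_prev carry over from the previous line; the table rounds u and y to 3 d.p., halves away from zero)
n=0: y=0, sp=-3, e=sp−y=-3; I=-3, D=e−e_prev=-3; u=1·(-3)+0·(-3)+1/4·(-3)=-3.75; next y=-3/5·0+3/4·(-3.75)=-2.8125
n=1: y=-2.8125, sp=-3, e=sp−y=-0.1875; I=-3.1875, D=e−e_prev=2.8125; u=1·(-0.1875)+0·(-3.1875)+1/4·2.8125=0.515625; next y=-3/5·(-2.8125)+3/4·0.515625≈2.074219
n=2: y≈2.074219, sp=-3, e=sp−y≈-5.074219; I≈-8.261719, D=e−e_prev≈-4.886719; u=1·(-5.074219)+0·(-8.261719)+1/4·(-4.886719)≈-6.295898; next y=-3/5·2.074219+3/4·(-6.295898)≈-5.966455
n=3: y≈-5.966455, sp=5, e=sp−y≈10.966455; I≈2.704736, D=e−e_prev≈16.040674; u=1·10.966455+0·2.704736+1/4·16.040674≈14.976624; next y=-3/5·(-5.966455)+3/4·14.976624≈14.812341
n=4: y≈14.812341, sp=5, e=sp−y≈-9.812341; I≈-7.107604, D=e−e_prev≈-20.778796; u=1·(-9.812341)+0·(-7.107604)+1/4·(-20.778796)≈-15.007040; next y=-3/5·14.812341+3/4·(-15.007040)≈-20.142684
n=5: y≈-20.142684, sp=5, e=sp−y≈25.142684; I≈18.035080, D=e−e_prev≈34.955025; u=1·25.142684+0·18.035080+1/4·34.955025≈33.881440; next y=-3/5·(-20.142684)+3/4·33.881440≈37.496691
n=6: y≈37.496691, sp=5, e=sp−y≈-32.496691; I≈-14.461611, D=e−e_prev≈-57.639375; u=1·(-32.496691)+0·(-14.461611)+1/4·(-57.639375)≈-46.906534; next y=-3/5·37.496691+3/4·(-46.906534)≈-57.677915
n=7: y≈-57.677915, sp=-2, e=sp−y≈55.677915; I≈41.216304, D=e−e_prev≈88.174606; u=1·55.677915+0·41.216304+1/4·88.174606≈77.721567; next y=-3/5·(-57.677915)+3/4·77.721567≈92.897924
n=8: y≈92.897924, sp=-2, e=sp−y≈-94.897924; I≈-53.681620, D=e−e_prev≈-150.575840; u=1·(-94.897924)+0·(-53.681620)+1/4·(-150.575840)≈-132.541884; next y=-3/5·92.897924+3/4·(-132.541884)≈-155.145168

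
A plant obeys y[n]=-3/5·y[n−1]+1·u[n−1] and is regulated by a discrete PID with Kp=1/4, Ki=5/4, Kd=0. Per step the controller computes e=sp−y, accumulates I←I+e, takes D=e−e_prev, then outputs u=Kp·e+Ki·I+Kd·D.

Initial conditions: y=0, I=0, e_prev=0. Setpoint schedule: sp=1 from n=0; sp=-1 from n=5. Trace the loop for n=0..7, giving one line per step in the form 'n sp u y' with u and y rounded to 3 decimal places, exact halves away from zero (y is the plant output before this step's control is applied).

0 1 1.500 0.000
1 1 0.500 1.500
2 1 2.725 -0.400
3 1 -0.573 2.965
4 1 4.946 -2.352
5 -1 -6.927 6.357
6 -1 9.524 -10.741
7 -1 -18.365 15.969

(exact arithmetic carried between steps; '≈' marks a value shown rounded to 6 d.p. or computed from one; I and e_prev carry over from the previous line; the table rounds u and y to 3 d.p., halves away from zero)
n=0: y=0, sp=1, e=sp−y=1; I=1, D=e−e_prev=1; u=1/4·1+5/4·1+0·1=1.5; next y=-3/5·0+1·1.5=1.5
n=1: y=1.5, sp=1, e=sp−y=-0.5; I=0.5, D=e−e_prev=-1.5; u=1/4·(-0.5)+5/4·0.5+0·(-1.5)=0.5; next y=-3/5·1.5+1·0.5=-0.4
n=2: y=-0.4, sp=1, e=sp−y=1.4; I=1.9, D=e−e_prev=1.9; u=1/4·1.4+5/4·1.9+0·1.9=2.725; next y=-3/5·(-0.4)+1·2.725=2.965
n=3: y=2.965, sp=1, e=sp−y=-1.965; I=-0.065, D=e−e_prev=-3.365; u=1/4·(-1.965)+5/4·(-0.065)+0·(-3.365)=-0.5725; next y=-3/5·2.965+1·(-0.5725)=-2.3515
n=4: y=-2.3515, sp=1, e=sp−y=3.3515; I=3.2865, D=e−e_prev=5.3165; u=1/4·3.3515+5/4·3.2865+0·5.3165=4.946; next y=-3/5·(-2.3515)+1·4.946=6.3569
n=5: y=6.3569, sp=-1, e=sp−y=-7.3569; I=-4.0704, D=e−e_prev=-10.7084; u=1/4·(-7.3569)+5/4·(-4.0704)+0·(-10.7084)=-6.927225; next y=-3/5·6.3569+1·(-6.927225)=-10.741365
n=6: y=-10.741365, sp=-1, e=sp−y=9.741365; I=5.670965, D=e−e_prev=17.098265; u=1/4·9.741365+5/4·5.670965+0·17.098265≈9.524048; next y=-3/5·(-10.741365)+1·9.524048≈15.968867
n=7: y≈15.968867, sp=-1, e=sp−y≈-16.968867; I≈-11.297902, D=e−e_prev≈-26.710232; u=1/4·(-16.968867)+5/4·(-11.297902)+0·(-26.710232)≈-18.364594; next y=-3/5·15.968867+1·(-18.364594)≈-27.945913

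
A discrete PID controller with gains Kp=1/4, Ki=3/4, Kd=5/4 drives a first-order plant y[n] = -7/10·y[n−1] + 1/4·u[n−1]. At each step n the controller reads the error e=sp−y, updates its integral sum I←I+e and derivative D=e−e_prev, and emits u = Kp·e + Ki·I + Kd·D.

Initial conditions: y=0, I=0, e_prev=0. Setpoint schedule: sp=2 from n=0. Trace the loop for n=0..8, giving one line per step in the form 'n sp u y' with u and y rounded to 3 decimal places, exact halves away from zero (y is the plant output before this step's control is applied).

0 2 4.500 0.000
1 2 0.969 1.125
2 2 6.789 -0.545
3 2 0.706 2.079
4 2 11.482 -1.279
5 2 -1.607 3.766
6 2 18.683 -3.038
7 2 -8.172 6.797
8 2 31.120 -6.801

(exact arithmetic carried between steps; '≈' marks a value shown rounded to 6 d.p. or computed from one; I and e_prev carry over from the previous line; the table rounds u and y to 3 d.p., halves away from zero)
n=0: y=0, sp=2, e=sp−y=2; I=2, D=e−e_prev=2; u=1/4·2+3/4·2+5/4·2=4.5; next y=-7/10·0+1/4·4.5=1.125
n=1: y=1.125, sp=2, e=sp−y=0.875; I=2.875, D=e−e_prev=-1.125; u=1/4·0.875+3/4·2.875+5/4·(-1.125)=0.96875; next y=-7/10·1.125+1/4·0.96875≈-0.545313
n=2: y≈-0.545313, sp=2, e=sp−y≈2.545313; I≈5.420313, D=e−e_prev≈1.670313; u=1/4·2.545313+3/4·5.420313+5/4·1.670313≈6.789453; next y=-7/10·(-0.545313)+1/4·6.789453≈2.079082
n=3: y≈2.079082, sp=2, e=sp−y≈-0.079082; I≈5.341230, D=e−e_prev≈-2.624395; u=1/4·(-0.079082)+3/4·5.341230+5/4·(-2.624395)≈0.705659; next y=-7/10·2.079082+1/4·0.705659≈-1.278943
n=4: y≈-1.278943, sp=2, e=sp−y≈3.278943; I≈8.620173, D=e−e_prev≈3.358025; u=1/4·3.278943+3/4·8.620173+5/4·3.358025≈11.482396; next y=-7/10·(-1.278943)+1/4·11.482396≈3.765859
n=5: y≈3.765859, sp=2, e=sp−y≈-1.765859; I≈6.854314, D=e−e_prev≈-5.044802; u=1/4·(-1.765859)+3/4·6.854314+5/4·(-5.044802)≈-1.606731; next y=-7/10·3.765859+1/4·(-1.606731)≈-3.037784
n=6: y≈-3.037784, sp=2, e=sp−y≈5.037784; I≈11.892098, D=e−e_prev≈6.803643; u=1/4·5.037784+3/4·11.892098+5/4·6.803643≈18.683073; next y=-7/10·(-3.037784)+1/4·18.683073≈6.797217
n=7: y≈6.797217, sp=2, e=sp−y≈-4.797217; I≈7.094881, D=e−e_prev≈-9.835001; u=1/4·(-4.797217)+3/4·7.094881+5/4·(-9.835001)≈-8.171895; next y=-7/10·6.797217+1/4·(-8.171895)≈-6.801026
n=8: y≈-6.801026, sp=2, e=sp−y≈8.801026; I≈15.895907, D=e−e_prev≈13.598243; u=1/4·8.801026+3/4·15.895907+5/4·13.598243≈31.119990; next y=-7/10·(-6.801026)+1/4·31.119990≈12.540715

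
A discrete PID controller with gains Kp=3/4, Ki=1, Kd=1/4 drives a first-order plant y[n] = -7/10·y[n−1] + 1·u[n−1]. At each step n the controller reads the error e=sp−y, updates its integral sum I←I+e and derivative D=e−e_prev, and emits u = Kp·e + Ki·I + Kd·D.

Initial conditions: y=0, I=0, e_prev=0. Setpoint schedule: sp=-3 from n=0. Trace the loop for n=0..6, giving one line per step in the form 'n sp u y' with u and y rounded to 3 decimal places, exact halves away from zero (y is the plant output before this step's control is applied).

(exact arithmetic carried between steps; '≈' marks a value shown rounded to 6 d.p. or computed from one; I and e_prev carry over from the previous line; the table rounds u and y to 3 d.p., halves away from zero)
n=0: y=0, sp=-3, e=sp−y=-3; I=-3, D=e−e_prev=-3; u=3/4·(-3)+1·(-3)+1/4·(-3)=-6; next y=-7/10·0+1·(-6)=-6
n=1: y=-6, sp=-3, e=sp−y=3; I=0, D=e−e_prev=6; u=3/4·3+1·0+1/4·6=3.75; next y=-7/10·(-6)+1·3.75=7.95
n=2: y=7.95, sp=-3, e=sp−y=-10.95; I=-10.95, D=e−e_prev=-13.95; u=3/4·(-10.95)+1·(-10.95)+1/4·(-13.95)=-22.65; next y=-7/10·7.95+1·(-22.65)=-28.215
n=3: y=-28.215, sp=-3, e=sp−y=25.215; I=14.265, D=e−e_prev=36.165; u=3/4·25.215+1·14.265+1/4·36.165=42.2175; next y=-7/10·(-28.215)+1·42.2175=61.968
n=4: y=61.968, sp=-3, e=sp−y=-64.968; I=-50.703, D=e−e_prev=-90.183; u=3/4·(-64.968)+1·(-50.703)+1/4·(-90.183)=-121.97475; next y=-7/10·61.968+1·(-121.97475)=-165.35235
n=5: y=-165.35235, sp=-3, e=sp−y=162.35235; I=111.64935, D=e−e_prev=227.32035; u=3/4·162.35235+1·111.64935+1/4·227.32035=290.2437; next y=-7/10·(-165.35235)+1·290.2437=405.990345
n=6: y=405.990345, sp=-3, e=sp−y=-408.990345; I=-297.340995, D=e−e_prev=-571.342695; u=3/4·(-408.990345)+1·(-297.340995)+1/4·(-571.342695)≈-746.919428; next y=-7/10·405.990345+1·(-746.919428)≈-1031.112669

0 -3 -6.000 0.000
1 -3 3.750 -6.000
2 -3 -22.650 7.950
3 -3 42.218 -28.215
4 -3 -121.975 61.968
5 -3 290.244 -165.352
6 -3 -746.919 405.990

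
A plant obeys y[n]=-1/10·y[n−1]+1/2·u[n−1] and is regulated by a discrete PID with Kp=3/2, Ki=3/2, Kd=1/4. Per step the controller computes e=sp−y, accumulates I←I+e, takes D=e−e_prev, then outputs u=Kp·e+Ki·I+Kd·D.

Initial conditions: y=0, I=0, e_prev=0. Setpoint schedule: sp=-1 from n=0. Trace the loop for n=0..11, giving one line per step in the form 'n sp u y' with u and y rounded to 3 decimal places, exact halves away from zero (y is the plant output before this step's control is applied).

(exact arithmetic carried between steps; '≈' marks a value shown rounded to 6 d.p. or computed from one; I and e_prev carry over from the previous line; the table rounds u and y to 3 d.p., halves away from zero)
n=0: y=0, sp=-1, e=sp−y=-1; I=-1, D=e−e_prev=-1; u=3/2·(-1)+3/2·(-1)+1/4·(-1)=-3.25; next y=-1/10·0+1/2·(-3.25)=-1.625
n=1: y=-1.625, sp=-1, e=sp−y=0.625; I=-0.375, D=e−e_prev=1.625; u=3/2·0.625+3/2·(-0.375)+1/4·1.625=0.78125; next y=-1/10·(-1.625)+1/2·0.78125=0.553125
n=2: y=0.553125, sp=-1, e=sp−y=-1.553125; I=-1.928125, D=e−e_prev=-2.178125; u=3/2·(-1.553125)+3/2·(-1.928125)+1/4·(-2.178125)≈-5.766406; next y=-1/10·0.553125+1/2·(-5.766406)≈-2.938516
n=3: y≈-2.938516, sp=-1, e=sp−y≈1.938516; I≈0.010391, D=e−e_prev≈3.491641; u=3/2·1.938516+3/2·0.010391+1/4·3.491641≈3.796270; next y=-1/10·(-2.938516)+1/2·3.796270≈2.191986
n=4: y≈2.191986, sp=-1, e=sp−y≈-3.191986; I≈-3.181596, D=e−e_prev≈-5.130502; u=3/2·(-3.191986)+3/2·(-3.181596)+1/4·(-5.130502)≈-10.842999; next y=-1/10·2.191986+1/2·(-10.842999)≈-5.640698
n=5: y≈-5.640698, sp=-1, e=sp−y≈4.640698; I≈1.459102, D=e−e_prev≈7.832684; u=3/2·4.640698+3/2·1.459102+1/4·7.832684≈11.107871; next y=-1/10·(-5.640698)+1/2·11.107871≈6.118005
n=6: y≈6.118005, sp=-1, e=sp−y≈-7.118005; I≈-5.658903, D=e−e_prev≈-11.758703; u=3/2·(-7.118005)+3/2·(-5.658903)+1/4·(-11.758703)≈-22.105039; next y=-1/10·6.118005+1/2·(-22.105039)≈-11.664320
n=7: y≈-11.664320, sp=-1, e=sp−y≈10.664320; I≈5.005417, D=e−e_prev≈17.782325; u=3/2·10.664320+3/2·5.005417+1/4·17.782325≈27.950186; next y=-1/10·(-11.664320)+1/2·27.950186≈15.141525
n=8: y≈15.141525, sp=-1, e=sp−y≈-16.141525; I≈-11.136108, D=e−e_prev≈-26.805845; u=3/2·(-16.141525)+3/2·(-11.136108)+1/4·(-26.805845)≈-47.617911; next y=-1/10·15.141525+1/2·(-47.617911)≈-25.323108
n=9: y≈-25.323108, sp=-1, e=sp−y≈24.323108; I≈13.187000, D=e−e_prev≈40.464633; u=3/2·24.323108+3/2·13.187000+1/4·40.464633≈66.381320; next y=-1/10·(-25.323108)+1/2·66.381320≈35.722971
n=10: y≈35.722971, sp=-1, e=sp−y≈-36.722971; I≈-23.535971, D=e−e_prev≈-61.046079; u=3/2·(-36.722971)+3/2·(-23.535971)+1/4·(-61.046079)≈-105.649933; next y=-1/10·35.722971+1/2·(-105.649933)≈-56.397264
n=11: y≈-56.397264, sp=-1, e=sp−y≈55.397264; I≈31.861293, D=e−e_prev≈92.120235; u=3/2·55.397264+3/2·31.861293+1/4·92.120235≈153.917893; next y=-1/10·(-56.397264)+1/2·153.917893≈82.598673

0 -1 -3.250 0.000
1 -1 0.781 -1.625
2 -1 -5.766 0.553
3 -1 3.796 -2.939
4 -1 -10.843 2.192
5 -1 11.108 -5.641
6 -1 -22.105 6.118
7 -1 27.950 -11.664
8 -1 -47.618 15.142
9 -1 66.381 -25.323
10 -1 -105.650 35.723
11 -1 153.918 -56.397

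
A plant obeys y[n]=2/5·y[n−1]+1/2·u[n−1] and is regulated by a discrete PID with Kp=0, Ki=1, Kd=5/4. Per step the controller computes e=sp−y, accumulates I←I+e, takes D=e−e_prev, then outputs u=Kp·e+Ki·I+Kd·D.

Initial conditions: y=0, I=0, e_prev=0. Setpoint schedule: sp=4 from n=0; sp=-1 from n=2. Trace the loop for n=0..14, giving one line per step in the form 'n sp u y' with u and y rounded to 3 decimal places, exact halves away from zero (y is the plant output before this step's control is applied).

0 4 9.000 0.000
1 4 -2.125 4.500
2 -1 0.216 0.738
3 -1 0.778 0.403
4 -1 -1.375 0.550
5 -1 -0.451 -0.467
6 -1 -2.379 -0.413
7 -1 -0.779 -1.354
8 -1 -2.554 -0.931
9 -1 -0.478 -1.649
10 -1 -2.416 -0.899
11 -1 -0.074 -1.567
12 -1 -2.375 -0.664
13 -1 0.194 -1.453
14 -1 -2.519 -0.484

(exact arithmetic carried between steps; '≈' marks a value shown rounded to 6 d.p. or computed from one; I and e_prev carry over from the previous line; the table rounds u and y to 3 d.p., halves away from zero)
n=0: y=0, sp=4, e=sp−y=4; I=4, D=e−e_prev=4; u=0·4+1·4+5/4·4=9; next y=2/5·0+1/2·9=4.5
n=1: y=4.5, sp=4, e=sp−y=-0.5; I=3.5, D=e−e_prev=-4.5; u=0·(-0.5)+1·3.5+5/4·(-4.5)=-2.125; next y=2/5·4.5+1/2·(-2.125)=0.7375
n=2: y=0.7375, sp=-1, e=sp−y=-1.7375; I=1.7625, D=e−e_prev=-1.2375; u=0·(-1.7375)+1·1.7625+5/4·(-1.2375)=0.215625; next y=2/5·0.7375+1/2·0.215625≈0.402813
n=3: y≈0.402813, sp=-1, e=sp−y≈-1.402813; I≈0.359688, D=e−e_prev≈0.334688; u=0·(-1.402813)+1·0.359688+5/4·0.334688≈0.778047; next y=2/5·0.402813+1/2·0.778047≈0.550148
n=4: y≈0.550148, sp=-1, e=sp−y≈-1.550148; I≈-1.190461, D=e−e_prev≈-0.147336; u=0·(-1.550148)+1·(-1.190461)+5/4·(-0.147336)≈-1.374631; next y=2/5·0.550148+1/2·(-1.374631)≈-0.467256
n=5: y≈-0.467256, sp=-1, e=sp−y≈-0.532744; I≈-1.723205, D=e−e_prev≈1.017404; u=0·(-0.532744)+1·(-1.723205)+5/4·1.017404≈-0.451449; next y=2/5·(-0.467256)+1/2·(-0.451449)≈-0.412627
n=6: y≈-0.412627, sp=-1, e=sp−y≈-0.587373; I≈-2.310578, D=e−e_prev≈-0.054629; u=0·(-0.587373)+1·(-2.310578)+5/4·(-0.054629)≈-2.378864; next y=2/5·(-0.412627)+1/2·(-2.378864)≈-1.354483
n=7: y≈-1.354483, sp=-1, e=sp−y≈0.354483; I≈-1.956095, D=e−e_prev≈0.941856; u=0·0.354483+1·(-1.956095)+5/4·0.941856≈-0.778775; next y=2/5·(-1.354483)+1/2·(-0.778775)≈-0.931181
n=8: y≈-0.931181, sp=-1, e=sp−y≈-0.068819; I≈-2.024914, D=e−e_prev≈-0.423302; u=0·(-0.068819)+1·(-2.024914)+5/4·(-0.423302)≈-2.554042; next y=2/5·(-0.931181)+1/2·(-2.554042)≈-1.649493
n=9: y≈-1.649493, sp=-1, e=sp−y≈0.649493; I≈-1.375421, D=e−e_prev≈0.718312; u=0·0.649493+1·(-1.375421)+5/4·0.718312≈-0.477530; next y=2/5·(-1.649493)+1/2·(-0.477530)≈-0.898562
n=10: y≈-0.898562, sp=-1, e=sp−y≈-0.101438; I≈-1.476859, D=e−e_prev≈-0.750931; u=0·(-0.101438)+1·(-1.476859)+5/4·(-0.750931)≈-2.415522; next y=2/5·(-0.898562)+1/2·(-2.415522)≈-1.567186
n=11: y≈-1.567186, sp=-1, e=sp−y≈0.567186; I≈-0.909673, D=e−e_prev≈0.668623; u=0·0.567186+1·(-0.909673)+5/4·0.668623≈-0.073893; next y=2/5·(-1.567186)+1/2·(-0.073893)≈-0.663821
n=12: y≈-0.663821, sp=-1, e=sp−y≈-0.336179; I≈-1.245852, D=e−e_prev≈-0.903365; u=0·(-0.336179)+1·(-1.245852)+5/4·(-0.903365)≈-2.375058; next y=2/5·(-0.663821)+1/2·(-2.375058)≈-1.453057
n=13: y≈-1.453057, sp=-1, e=sp−y≈0.453057; I≈-0.792794, D=e−e_prev≈0.789236; u=0·0.453057+1·(-0.792794)+5/4·0.789236≈0.193751; next y=2/5·(-1.453057)+1/2·0.193751≈-0.484347
n=14: y≈-0.484347, sp=-1, e=sp−y≈-0.515653; I≈-1.308447, D=e−e_prev≈-0.968710; u=0·(-0.515653)+1·(-1.308447)+5/4·(-0.968710)≈-2.519334; next y=2/5·(-0.484347)+1/2·(-2.519334)≈-1.453406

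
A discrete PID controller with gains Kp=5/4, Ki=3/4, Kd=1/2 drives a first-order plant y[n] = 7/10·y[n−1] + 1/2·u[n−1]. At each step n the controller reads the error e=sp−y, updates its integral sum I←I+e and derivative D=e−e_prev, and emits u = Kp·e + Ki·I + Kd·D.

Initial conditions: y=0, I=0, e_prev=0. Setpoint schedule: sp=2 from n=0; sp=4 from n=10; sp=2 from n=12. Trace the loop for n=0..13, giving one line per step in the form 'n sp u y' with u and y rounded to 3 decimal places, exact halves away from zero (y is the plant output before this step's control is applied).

0 2 5.000 0.000
1 2 -0.750 2.500
2 2 2.938 1.375
3 2 0.203 2.431
4 2 1.977 1.803
5 2 0.692 2.251
6 2 1.551 1.922
7 2 0.948 2.121
8 2 1.363 1.958
9 2 1.078 2.052
10 4 6.277 1.975
11 4 0.392 4.522
12 2 -0.825 3.361
13 2 2.126 1.940

(exact arithmetic carried between steps; '≈' marks a value shown rounded to 6 d.p. or computed from one; I and e_prev carry over from the previous line; the table rounds u and y to 3 d.p., halves away from zero)
n=0: y=0, sp=2, e=sp−y=2; I=2, D=e−e_prev=2; u=5/4·2+3/4·2+1/2·2=5; next y=7/10·0+1/2·5=2.5
n=1: y=2.5, sp=2, e=sp−y=-0.5; I=1.5, D=e−e_prev=-2.5; u=5/4·(-0.5)+3/4·1.5+1/2·(-2.5)=-0.75; next y=7/10·2.5+1/2·(-0.75)=1.375
n=2: y=1.375, sp=2, e=sp−y=0.625; I=2.125, D=e−e_prev=1.125; u=5/4·0.625+3/4·2.125+1/2·1.125=2.9375; next y=7/10·1.375+1/2·2.9375=2.43125
n=3: y=2.43125, sp=2, e=sp−y=-0.43125; I=1.69375, D=e−e_prev=-1.05625; u=5/4·(-0.43125)+3/4·1.69375+1/2·(-1.05625)=0.203125; next y=7/10·2.43125+1/2·0.203125≈1.803438
n=4: y≈1.803438, sp=2, e=sp−y≈0.196563; I≈1.890313, D=e−e_prev≈0.627813; u=5/4·0.196563+3/4·1.890313+1/2·0.627813≈1.977344; next y=7/10·1.803438+1/2·1.977344≈2.251078
n=5: y≈2.251078, sp=2, e=sp−y≈-0.251078; I≈1.639234, D=e−e_prev≈-0.447641; u=5/4·(-0.251078)+3/4·1.639234+1/2·(-0.447641)≈0.691758; next y=7/10·2.251078+1/2·0.691758≈1.921634
n=6: y≈1.921634, sp=2, e=sp−y≈0.078366; I≈1.717601, D=e−e_prev≈0.329445; u=5/4·0.078366+3/4·1.717601+1/2·0.329445≈1.550881; next y=7/10·1.921634+1/2·1.550881≈2.120584
n=7: y≈2.120584, sp=2, e=sp−y≈-0.120584; I≈1.597017, D=e−e_prev≈-0.198950; u=5/4·(-0.120584)+3/4·1.597017+1/2·(-0.198950)≈0.947558; next y=7/10·2.120584+1/2·0.947558≈1.958188
n=8: y≈1.958188, sp=2, e=sp−y≈0.041812; I≈1.638829, D=e−e_prev≈0.162396; u=5/4·0.041812+3/4·1.638829+1/2·0.162396≈1.362586; next y=7/10·1.958188+1/2·1.362586≈2.052024
n=9: y≈2.052024, sp=2, e=sp−y≈-0.052024; I≈1.586805, D=e−e_prev≈-0.093837; u=5/4·(-0.052024)+3/4·1.586805+1/2·(-0.093837)≈1.078155; next y=7/10·2.052024+1/2·1.078155≈1.975495
n=10: y≈1.975495, sp=4, e=sp−y≈2.024505; I≈3.611311, D=e−e_prev≈2.076530; u=5/4·2.024505+3/4·3.611311+1/2·2.076530≈6.277379; next y=7/10·1.975495+1/2·6.277379≈4.521536
n=11: y≈4.521536, sp=4, e=sp−y≈-0.521536; I≈3.089775, D=e−e_prev≈-2.546041; u=5/4·(-0.521536)+3/4·3.089775+1/2·(-2.546041)≈0.392390; next y=7/10·4.521536+1/2·0.392390≈3.361270
n=12: y≈3.361270, sp=2, e=sp−y≈-1.361270; I≈1.728504, D=e−e_prev≈-0.839734; u=5/4·(-1.361270)+3/4·1.728504+1/2·(-0.839734)≈-0.825077; next y=7/10·3.361270+1/2·(-0.825077)≈1.940351
n=13: y≈1.940351, sp=2, e=sp−y≈0.059649; I≈1.788153, D=e−e_prev≈1.420920; u=5/4·0.059649+3/4·1.788153+1/2·1.420920≈2.126136; next y=7/10·1.940351+1/2·2.126136≈2.421314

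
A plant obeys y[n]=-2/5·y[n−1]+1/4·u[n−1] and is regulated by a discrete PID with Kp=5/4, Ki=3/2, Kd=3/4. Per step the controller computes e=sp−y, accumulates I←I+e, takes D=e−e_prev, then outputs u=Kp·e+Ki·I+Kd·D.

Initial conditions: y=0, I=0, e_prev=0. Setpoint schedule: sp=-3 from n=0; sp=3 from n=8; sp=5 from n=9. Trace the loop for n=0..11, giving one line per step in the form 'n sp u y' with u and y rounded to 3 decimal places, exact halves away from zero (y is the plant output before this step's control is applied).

0 -3 -10.500 0.000
1 -3 -3.563 -2.625
2 -3 -15.839 0.159
3 -3 -3.850 -4.024
4 -3 -21.798 0.647
5 -3 -1.522 -5.708
6 -3 -28.865 1.903
7 -3 4.070 -7.977
8 3 -17.525 4.208
9 5 28.257 -6.065
10 5 -18.792 9.490
11 5 49.084 -8.494

(exact arithmetic carried between steps; '≈' marks a value shown rounded to 6 d.p. or computed from one; I and e_prev carry over from the previous line; the table rounds u and y to 3 d.p., halves away from zero)
n=0: y=0, sp=-3, e=sp−y=-3; I=-3, D=e−e_prev=-3; u=5/4·(-3)+3/2·(-3)+3/4·(-3)=-10.5; next y=-2/5·0+1/4·(-10.5)=-2.625
n=1: y=-2.625, sp=-3, e=sp−y=-0.375; I=-3.375, D=e−e_prev=2.625; u=5/4·(-0.375)+3/2·(-3.375)+3/4·2.625=-3.5625; next y=-2/5·(-2.625)+1/4·(-3.5625)=0.159375
n=2: y=0.159375, sp=-3, e=sp−y=-3.159375; I=-6.534375, D=e−e_prev=-2.784375; u=5/4·(-3.159375)+3/2·(-6.534375)+3/4·(-2.784375)≈-15.839063; next y=-2/5·0.159375+1/4·(-15.839063)≈-4.023516
n=3: y≈-4.023516, sp=-3, e=sp−y≈1.023516; I≈-5.510859, D=e−e_prev≈4.182891; u=5/4·1.023516+3/2·(-5.510859)+3/4·4.182891≈-3.849727; next y=-2/5·(-4.023516)+1/4·(-3.849727)≈0.646975
n=4: y≈0.646975, sp=-3, e=sp−y≈-3.646975; I≈-9.157834, D=e−e_prev≈-4.670490; u=5/4·(-3.646975)+3/2·(-9.157834)+3/4·(-4.670490)≈-21.798337; next y=-2/5·0.646975+1/4·(-21.798337)≈-5.708374
n=5: y≈-5.708374, sp=-3, e=sp−y≈2.708374; I≈-6.449460, D=e−e_prev≈6.355349; u=5/4·2.708374+3/2·(-6.449460)+3/4·6.355349≈-1.522211; next y=-2/5·(-5.708374)+1/4·(-1.522211)≈1.902797
n=6: y≈1.902797, sp=-3, e=sp−y≈-4.902797; I≈-11.352257, D=e−e_prev≈-7.611171; u=5/4·(-4.902797)+3/2·(-11.352257)+3/4·(-7.611171)≈-28.865260; next y=-2/5·1.902797+1/4·(-28.865260)≈-7.977434
n=7: y≈-7.977434, sp=-3, e=sp−y≈4.977434; I≈-6.374823, D=e−e_prev≈9.880231; u=5/4·4.977434+3/2·(-6.374823)+3/4·9.880231≈4.069730; next y=-2/5·(-7.977434)+1/4·4.069730≈4.208406
n=8: y≈4.208406, sp=3, e=sp−y≈-1.208406; I≈-7.583229, D=e−e_prev≈-6.185840; u=5/4·(-1.208406)+3/2·(-7.583229)+3/4·(-6.185840)≈-17.524731; next y=-2/5·4.208406+1/4·(-17.524731)≈-6.064545
n=9: y≈-6.064545, sp=5, e=sp−y≈11.064545; I≈3.481316, D=e−e_prev≈12.272951; u=5/4·11.064545+3/2·3.481316+3/4·12.272951≈28.257369; next y=-2/5·(-6.064545)+1/4·28.257369≈9.490160
n=10: y≈9.490160, sp=5, e=sp−y≈-4.490160; I≈-1.008844, D=e−e_prev≈-15.554706; u=5/4·(-4.490160)+3/2·(-1.008844)+3/4·(-15.554706)≈-18.791996; next y=-2/5·9.490160+1/4·(-18.791996)≈-8.494063
n=11: y≈-8.494063, sp=5, e=sp−y≈13.494063; I≈12.485219, D=e−e_prev≈17.984224; u=5/4·13.494063+3/2·12.485219+3/4·17.984224≈49.083575; next y=-2/5·(-8.494063)+1/4·49.083575≈15.668519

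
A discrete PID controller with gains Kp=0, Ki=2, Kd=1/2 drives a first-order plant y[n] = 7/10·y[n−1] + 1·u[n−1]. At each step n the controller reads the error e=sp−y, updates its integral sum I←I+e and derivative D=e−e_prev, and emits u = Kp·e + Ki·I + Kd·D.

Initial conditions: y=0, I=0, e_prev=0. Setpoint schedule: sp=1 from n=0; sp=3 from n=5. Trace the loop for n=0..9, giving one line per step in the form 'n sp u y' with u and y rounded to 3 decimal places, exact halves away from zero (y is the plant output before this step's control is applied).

0 1 2.500 0.000
1 1 -2.250 2.500
2 1 3.500 -0.500
3 1 -4.125 3.150
4 1 6.075 -1.920
5 3 -2.248 4.731
6 3 5.783 1.064
7 3 -5.838 6.528
8 3 9.329 -1.269
9 3 -10.306 8.441

(exact arithmetic carried between steps; '≈' marks a value shown rounded to 6 d.p. or computed from one; I and e_prev carry over from the previous line; the table rounds u and y to 3 d.p., halves away from zero)
n=0: y=0, sp=1, e=sp−y=1; I=1, D=e−e_prev=1; u=0·1+2·1+1/2·1=2.5; next y=7/10·0+1·2.5=2.5
n=1: y=2.5, sp=1, e=sp−y=-1.5; I=-0.5, D=e−e_prev=-2.5; u=0·(-1.5)+2·(-0.5)+1/2·(-2.5)=-2.25; next y=7/10·2.5+1·(-2.25)=-0.5
n=2: y=-0.5, sp=1, e=sp−y=1.5; I=1, D=e−e_prev=3; u=0·1.5+2·1+1/2·3=3.5; next y=7/10·(-0.5)+1·3.5=3.15
n=3: y=3.15, sp=1, e=sp−y=-2.15; I=-1.15, D=e−e_prev=-3.65; u=0·(-2.15)+2·(-1.15)+1/2·(-3.65)=-4.125; next y=7/10·3.15+1·(-4.125)=-1.92
n=4: y=-1.92, sp=1, e=sp−y=2.92; I=1.77, D=e−e_prev=5.07; u=0·2.92+2·1.77+1/2·5.07=6.075; next y=7/10·(-1.92)+1·6.075=4.731
n=5: y=4.731, sp=3, e=sp−y=-1.731; I=0.039, D=e−e_prev=-4.651; u=0·(-1.731)+2·0.039+1/2·(-4.651)=-2.2475; next y=7/10·4.731+1·(-2.2475)=1.0642
n=6: y=1.0642, sp=3, e=sp−y=1.9358; I=1.9748, D=e−e_prev=3.6668; u=0·1.9358+2·1.9748+1/2·3.6668=5.783; next y=7/10·1.0642+1·5.783=6.52794
n=7: y=6.52794, sp=3, e=sp−y=-3.52794; I=-1.55314, D=e−e_prev=-5.46374; u=0·(-3.52794)+2·(-1.55314)+1/2·(-5.46374)=-5.83815; next y=7/10·6.52794+1·(-5.83815)=-1.268592
n=8: y=-1.268592, sp=3, e=sp−y=4.268592; I=2.715452, D=e−e_prev=7.796532; u=0·4.268592+2·2.715452+1/2·7.796532=9.32917; next y=7/10·(-1.268592)+1·9.32917≈8.441156
n=9: y≈8.441156, sp=3, e=sp−y≈-5.441156; I≈-2.725704, D=e−e_prev≈-9.709748; u=0·(-5.441156)+2·(-2.725704)+1/2·(-9.709748)≈-10.306281; next y=7/10·8.441156+1·(-10.306281)≈-4.397472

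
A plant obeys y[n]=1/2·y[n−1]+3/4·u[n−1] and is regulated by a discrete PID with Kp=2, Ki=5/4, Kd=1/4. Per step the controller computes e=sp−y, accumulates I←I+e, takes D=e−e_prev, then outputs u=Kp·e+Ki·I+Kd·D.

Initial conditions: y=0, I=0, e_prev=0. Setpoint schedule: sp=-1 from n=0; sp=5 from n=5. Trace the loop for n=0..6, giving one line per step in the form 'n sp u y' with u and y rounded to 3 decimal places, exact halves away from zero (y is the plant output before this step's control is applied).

0 -1 -3.500 0.000
1 -1 4.688 -2.625
2 -1 -10.836 2.203
3 -1 18.667 -7.025
4 -1 -37.404 10.488
5 5 90.153 -22.809
6 5 -161.477 56.210

(exact arithmetic carried between steps; '≈' marks a value shown rounded to 6 d.p. or computed from one; I and e_prev carry over from the previous line; the table rounds u and y to 3 d.p., halves away from zero)
n=0: y=0, sp=-1, e=sp−y=-1; I=-1, D=e−e_prev=-1; u=2·(-1)+5/4·(-1)+1/4·(-1)=-3.5; next y=1/2·0+3/4·(-3.5)=-2.625
n=1: y=-2.625, sp=-1, e=sp−y=1.625; I=0.625, D=e−e_prev=2.625; u=2·1.625+5/4·0.625+1/4·2.625=4.6875; next y=1/2·(-2.625)+3/4·4.6875=2.203125
n=2: y=2.203125, sp=-1, e=sp−y=-3.203125; I=-2.578125, D=e−e_prev=-4.828125; u=2·(-3.203125)+5/4·(-2.578125)+1/4·(-4.828125)≈-10.835938; next y=1/2·2.203125+3/4·(-10.835938)≈-7.025391
n=3: y≈-7.025391, sp=-1, e=sp−y≈6.025391; I≈3.447266, D=e−e_prev≈9.228516; u=2·6.025391+5/4·3.447266+1/4·9.228516≈18.666992; next y=1/2·(-7.025391)+3/4·18.666992≈10.487549
n=4: y≈10.487549, sp=-1, e=sp−y≈-11.487549; I≈-8.040283, D=e−e_prev≈-17.512939; u=2·(-11.487549)+5/4·(-8.040283)+1/4·(-17.512939)≈-37.403687; next y=1/2·10.487549+3/4·(-37.403687)≈-22.808990
n=5: y≈-22.808990, sp=5, e=sp−y≈27.808990; I≈19.768707, D=e−e_prev≈39.296539; u=2·27.808990+5/4·19.768707+1/4·39.296539≈90.153000; next y=1/2·(-22.808990)+3/4·90.153000≈56.210255
n=6: y≈56.210255, sp=5, e=sp−y≈-51.210255; I≈-31.441547, D=e−e_prev≈-79.019245; u=2·(-51.210255)+5/4·(-31.441547)+1/4·(-79.019245)≈-161.477255; next y=1/2·56.210255+3/4·(-161.477255)≈-93.002814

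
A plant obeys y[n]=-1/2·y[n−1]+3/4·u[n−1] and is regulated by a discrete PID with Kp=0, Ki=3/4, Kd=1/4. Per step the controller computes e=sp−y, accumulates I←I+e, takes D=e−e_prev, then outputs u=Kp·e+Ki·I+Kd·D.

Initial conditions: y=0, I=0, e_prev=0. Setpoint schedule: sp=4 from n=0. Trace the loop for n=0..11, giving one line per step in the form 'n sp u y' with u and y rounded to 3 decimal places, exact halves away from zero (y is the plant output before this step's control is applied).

0 4 4.000 0.000
1 4 3.000 3.000
2 4 6.750 0.750
3 4 4.688 4.688
4 4 8.672 1.172
5 4 5.168 5.918
6 4 9.917 0.917
7 4 4.917 6.979
8 4 10.979 0.198
9 4 4.198 8.135
10 4 12.135 -0.919
11 4 3.081 9.561

(exact arithmetic carried between steps; '≈' marks a value shown rounded to 6 d.p. or computed from one; I and e_prev carry over from the previous line; the table rounds u and y to 3 d.p., halves away from zero)
n=0: y=0, sp=4, e=sp−y=4; I=4, D=e−e_prev=4; u=0·4+3/4·4+1/4·4=4; next y=-1/2·0+3/4·4=3
n=1: y=3, sp=4, e=sp−y=1; I=5, D=e−e_prev=-3; u=0·1+3/4·5+1/4·(-3)=3; next y=-1/2·3+3/4·3=0.75
n=2: y=0.75, sp=4, e=sp−y=3.25; I=8.25, D=e−e_prev=2.25; u=0·3.25+3/4·8.25+1/4·2.25=6.75; next y=-1/2·0.75+3/4·6.75=4.6875
n=3: y=4.6875, sp=4, e=sp−y=-0.6875; I=7.5625, D=e−e_prev=-3.9375; u=0·(-0.6875)+3/4·7.5625+1/4·(-3.9375)=4.6875; next y=-1/2·4.6875+3/4·4.6875=1.171875
n=4: y=1.171875, sp=4, e=sp−y=2.828125; I=10.390625, D=e−e_prev=3.515625; u=0·2.828125+3/4·10.390625+1/4·3.515625=8.671875; next y=-1/2·1.171875+3/4·8.671875≈5.917969
n=5: y≈5.917969, sp=4, e=sp−y≈-1.917969; I≈8.472656, D=e−e_prev≈-4.746094; u=0·(-1.917969)+3/4·8.472656+1/4·(-4.746094)≈5.167969; next y=-1/2·5.917969+3/4·5.167969≈0.916992
n=6: y≈0.916992, sp=4, e=sp−y≈3.083008; I≈11.555664, D=e−e_prev≈5.000977; u=0·3.083008+3/4·11.555664+1/4·5.000977≈9.916992; next y=-1/2·0.916992+3/4·9.916992≈6.979248
n=7: y≈6.979248, sp=4, e=sp−y≈-2.979248; I≈8.576416, D=e−e_prev≈-6.062256; u=0·(-2.979248)+3/4·8.576416+1/4·(-6.062256)≈4.916748; next y=-1/2·6.979248+3/4·4.916748≈0.197937
n=8: y≈0.197937, sp=4, e=sp−y≈3.802063; I≈12.378479, D=e−e_prev≈6.781311; u=0·3.802063+3/4·12.378479+1/4·6.781311≈10.979187; next y=-1/2·0.197937+3/4·10.979187≈8.135422
n=9: y≈8.135422, sp=4, e=sp−y≈-4.135422; I≈8.243057, D=e−e_prev≈-7.937485; u=0·(-4.135422)+3/4·8.243057+1/4·(-7.937485)≈4.197922; next y=-1/2·8.135422+3/4·4.197922≈-0.919270
n=10: y≈-0.919270, sp=4, e=sp−y≈4.919270; I≈13.162327, D=e−e_prev≈9.054691; u=0·4.919270+3/4·13.162327+1/4·9.054691≈12.135418; next y=-1/2·(-0.919270)+3/4·12.135418≈9.561198
n=11: y≈9.561198, sp=4, e=sp−y≈-5.561198; I≈7.601129, D=e−e_prev≈-10.480468; u=0·(-5.561198)+3/4·7.601129+1/4·(-10.480468)≈3.080729; next y=-1/2·9.561198+3/4·3.080729≈-2.470052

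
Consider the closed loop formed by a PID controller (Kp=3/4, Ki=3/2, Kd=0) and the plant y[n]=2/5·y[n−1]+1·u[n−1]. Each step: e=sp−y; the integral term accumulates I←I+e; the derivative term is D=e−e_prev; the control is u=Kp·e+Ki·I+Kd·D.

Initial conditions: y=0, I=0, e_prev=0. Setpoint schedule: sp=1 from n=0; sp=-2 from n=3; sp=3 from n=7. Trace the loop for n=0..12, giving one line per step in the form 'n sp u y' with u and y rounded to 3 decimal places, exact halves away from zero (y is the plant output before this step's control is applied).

0 1 2.250 0.000
1 1 -1.313 2.250
2 1 2.803 -0.413
3 -2 -8.692 2.638
4 -2 7.469 -7.637
5 -2 -11.191 4.415
6 -2 10.327 -9.425
7 3 -3.245 6.557
8 3 7.572 -0.622
9 3 -4.872 7.323
10 3 9.492 -1.943
11 3 -7.073 8.714
12 3 12.034 -3.587

(exact arithmetic carried between steps; '≈' marks a value shown rounded to 6 d.p. or computed from one; I and e_prev carry over from the previous line; the table rounds u and y to 3 d.p., halves away from zero)
n=0: y=0, sp=1, e=sp−y=1; I=1, D=e−e_prev=1; u=3/4·1+3/2·1+0·1=2.25; next y=2/5·0+1·2.25=2.25
n=1: y=2.25, sp=1, e=sp−y=-1.25; I=-0.25, D=e−e_prev=-2.25; u=3/4·(-1.25)+3/2·(-0.25)+0·(-2.25)=-1.3125; next y=2/5·2.25+1·(-1.3125)=-0.4125
n=2: y=-0.4125, sp=1, e=sp−y=1.4125; I=1.1625, D=e−e_prev=2.6625; u=3/4·1.4125+3/2·1.1625+0·2.6625=2.803125; next y=2/5·(-0.4125)+1·2.803125=2.638125
n=3: y=2.638125, sp=-2, e=sp−y=-4.638125; I=-3.475625, D=e−e_prev=-6.050625; u=3/4·(-4.638125)+3/2·(-3.475625)+0·(-6.050625)≈-8.692031; next y=2/5·2.638125+1·(-8.692031)≈-7.636781
n=4: y≈-7.636781, sp=-2, e=sp−y≈5.636781; I≈2.161156, D=e−e_prev≈10.274906; u=3/4·5.636781+3/2·2.161156+0·10.274906≈7.469320; next y=2/5·(-7.636781)+1·7.469320≈4.414608
n=5: y≈4.414608, sp=-2, e=sp−y≈-6.414608; I≈-4.253452, D=e−e_prev≈-12.051389; u=3/4·(-6.414608)+3/2·(-4.253452)+0·(-12.051389)≈-11.191133; next y=2/5·4.414608+1·(-11.191133)≈-9.425290
n=6: y≈-9.425290, sp=-2, e=sp−y≈7.425290; I≈3.171839, D=e−e_prev≈13.839898; u=3/4·7.425290+3/2·3.171839+0·13.839898≈10.326725; next y=2/5·(-9.425290)+1·10.326725≈6.556609
n=7: y≈6.556609, sp=3, e=sp−y≈-3.556609; I≈-0.384771, D=e−e_prev≈-10.981899; u=3/4·(-3.556609)+3/2·(-0.384771)+0·(-10.981899)≈-3.244613; next y=2/5·6.556609+1·(-3.244613)≈-0.621969
n=8: y≈-0.621969, sp=3, e=sp−y≈3.621969; I≈3.237199, D=e−e_prev≈7.178579; u=3/4·3.621969+3/2·3.237199+0·7.178579≈7.572275; next y=2/5·(-0.621969)+1·7.572275≈7.323487
n=9: y≈7.323487, sp=3, e=sp−y≈-4.323487; I≈-1.086289, D=e−e_prev≈-7.945457; u=3/4·(-4.323487)+3/2·(-1.086289)+0·(-7.945457)≈-4.872048; next y=2/5·7.323487+1·(-4.872048)≈-1.942653
n=10: y≈-1.942653, sp=3, e=sp−y≈4.942653; I≈3.856365, D=e−e_prev≈9.266141; u=3/4·4.942653+3/2·3.856365+0·9.266141≈9.491537; next y=2/5·(-1.942653)+1·9.491537≈8.714476
n=11: y≈8.714476, sp=3, e=sp−y≈-5.714476; I≈-1.858111, D=e−e_prev≈-10.657129; u=3/4·(-5.714476)+3/2·(-1.858111)+0·(-10.657129)≈-7.073024; next y=2/5·8.714476+1·(-7.073024)≈-3.587233
n=12: y≈-3.587233, sp=3, e=sp−y≈6.587233; I≈4.729122, D=e−e_prev≈12.301709; u=3/4·6.587233+3/2·4.729122+0·12.301709≈12.034108; next y=2/5·(-3.587233)+1·12.034108≈10.599215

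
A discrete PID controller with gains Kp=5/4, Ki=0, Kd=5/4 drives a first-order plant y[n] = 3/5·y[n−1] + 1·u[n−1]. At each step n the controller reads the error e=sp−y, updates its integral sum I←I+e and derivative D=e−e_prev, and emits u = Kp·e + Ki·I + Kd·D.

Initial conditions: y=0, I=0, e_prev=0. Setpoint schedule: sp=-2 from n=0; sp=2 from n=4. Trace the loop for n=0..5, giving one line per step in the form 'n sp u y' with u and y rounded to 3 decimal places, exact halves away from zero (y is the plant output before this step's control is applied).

0 -2 -5.000 0.000
1 -2 10.000 -5.000
2 -2 -26.250 7.000
3 -2 61.375 -22.050
4 2 -140.425 48.145
5 2 341.526 -111.538

(exact arithmetic carried between steps; '≈' marks a value shown rounded to 6 d.p. or computed from one; I and e_prev carry over from the previous line; the table rounds u and y to 3 d.p., halves away from zero)
n=0: y=0, sp=-2, e=sp−y=-2; I=-2, D=e−e_prev=-2; u=5/4·(-2)+0·(-2)+5/4·(-2)=-5; next y=3/5·0+1·(-5)=-5
n=1: y=-5, sp=-2, e=sp−y=3; I=1, D=e−e_prev=5; u=5/4·3+0·1+5/4·5=10; next y=3/5·(-5)+1·10=7
n=2: y=7, sp=-2, e=sp−y=-9; I=-8, D=e−e_prev=-12; u=5/4·(-9)+0·(-8)+5/4·(-12)=-26.25; next y=3/5·7+1·(-26.25)=-22.05
n=3: y=-22.05, sp=-2, e=sp−y=20.05; I=12.05, D=e−e_prev=29.05; u=5/4·20.05+0·12.05+5/4·29.05=61.375; next y=3/5·(-22.05)+1·61.375=48.145
n=4: y=48.145, sp=2, e=sp−y=-46.145; I=-34.095, D=e−e_prev=-66.195; u=5/4·(-46.145)+0·(-34.095)+5/4·(-66.195)=-140.425; next y=3/5·48.145+1·(-140.425)=-111.538
n=5: y=-111.538, sp=2, e=sp−y=113.538; I=79.443, D=e−e_prev=159.683; u=5/4·113.538+0·79.443+5/4·159.683=341.52625; next y=3/5·(-111.538)+1·341.52625=274.60345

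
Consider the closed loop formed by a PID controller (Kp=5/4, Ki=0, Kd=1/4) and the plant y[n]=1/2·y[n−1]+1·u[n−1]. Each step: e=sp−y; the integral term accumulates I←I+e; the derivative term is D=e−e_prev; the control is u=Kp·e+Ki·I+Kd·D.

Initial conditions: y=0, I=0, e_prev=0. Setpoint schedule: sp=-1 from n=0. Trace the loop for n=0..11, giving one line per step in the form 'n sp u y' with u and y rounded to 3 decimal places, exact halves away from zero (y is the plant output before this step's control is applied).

(exact arithmetic carried between steps; '≈' marks a value shown rounded to 6 d.p. or computed from one; I and e_prev carry over from the previous line; the table rounds u and y to 3 d.p., halves away from zero)
n=0: y=0, sp=-1, e=sp−y=-1; I=-1, D=e−e_prev=-1; u=5/4·(-1)+0·(-1)+1/4·(-1)=-1.5; next y=1/2·0+1·(-1.5)=-1.5
n=1: y=-1.5, sp=-1, e=sp−y=0.5; I=-0.5, D=e−e_prev=1.5; u=5/4·0.5+0·(-0.5)+1/4·1.5=1; next y=1/2·(-1.5)+1·1=0.25
n=2: y=0.25, sp=-1, e=sp−y=-1.25; I=-1.75, D=e−e_prev=-1.75; u=5/4·(-1.25)+0·(-1.75)+1/4·(-1.75)=-2; next y=1/2·0.25+1·(-2)=-1.875
n=3: y=-1.875, sp=-1, e=sp−y=0.875; I=-0.875, D=e−e_prev=2.125; u=5/4·0.875+0·(-0.875)+1/4·2.125=1.625; next y=1/2·(-1.875)+1·1.625=0.6875
n=4: y=0.6875, sp=-1, e=sp−y=-1.6875; I=-2.5625, D=e−e_prev=-2.5625; u=5/4·(-1.6875)+0·(-2.5625)+1/4·(-2.5625)=-2.75; next y=1/2·0.6875+1·(-2.75)=-2.40625
n=5: y=-2.40625, sp=-1, e=sp−y=1.40625; I=-1.15625, D=e−e_prev=3.09375; u=5/4·1.40625+0·(-1.15625)+1/4·3.09375=2.53125; next y=1/2·(-2.40625)+1·2.53125=1.328125
n=6: y=1.328125, sp=-1, e=sp−y=-2.328125; I=-3.484375, D=e−e_prev=-3.734375; u=5/4·(-2.328125)+0·(-3.484375)+1/4·(-3.734375)=-3.84375; next y=1/2·1.328125+1·(-3.84375)≈-3.179688
n=7: y≈-3.179688, sp=-1, e=sp−y≈2.179688; I≈-1.304688, D=e−e_prev≈4.507813; u=5/4·2.179688+0·(-1.304688)+1/4·4.507813≈3.851563; next y=1/2·(-3.179688)+1·3.851563≈2.261719
n=8: y≈2.261719, sp=-1, e=sp−y≈-3.261719; I≈-4.566406, D=e−e_prev≈-5.441406; u=5/4·(-3.261719)+0·(-4.566406)+1/4·(-5.441406)≈-5.4375; next y=1/2·2.261719+1·(-5.4375)≈-4.306641
n=9: y≈-4.306641, sp=-1, e=sp−y≈3.306641; I≈-1.259766, D=e−e_prev≈6.568359; u=5/4·3.306641+0·(-1.259766)+1/4·6.568359≈5.775391; next y=1/2·(-4.306641)+1·5.775391≈3.622070
n=10: y≈3.622070, sp=-1, e=sp−y≈-4.622070; I≈-5.881836, D=e−e_prev≈-7.928711; u=5/4·(-4.622070)+0·(-5.881836)+1/4·(-7.928711)≈-7.759766; next y=1/2·3.622070+1·(-7.759766)≈-5.948730
n=11: y≈-5.948730, sp=-1, e=sp−y≈4.948730; I≈-0.933105, D=e−e_prev≈9.570801; u=5/4·4.948730+0·(-0.933105)+1/4·9.570801≈8.578613; next y=1/2·(-5.948730)+1·8.578613≈5.604248

0 -1 -1.500 0.000
1 -1 1.000 -1.500
2 -1 -2.000 0.250
3 -1 1.625 -1.875
4 -1 -2.750 0.688
5 -1 2.531 -2.406
6 -1 -3.844 1.328
7 -1 3.852 -3.180
8 -1 -5.438 2.262
9 -1 5.775 -4.307
10 -1 -7.760 3.622
11 -1 8.579 -5.949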